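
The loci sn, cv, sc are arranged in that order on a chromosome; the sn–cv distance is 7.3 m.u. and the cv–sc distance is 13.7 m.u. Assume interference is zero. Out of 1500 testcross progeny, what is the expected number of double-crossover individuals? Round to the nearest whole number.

15

Map distances give recombination frequencies of 0.073 and 0.137 for the two intervals.
With no interference, expected double-crossover frequency = 0.073 × 0.137 = 0.01000.
Expected number = 0.01000 × 1500 = 15.00 ≈ 15.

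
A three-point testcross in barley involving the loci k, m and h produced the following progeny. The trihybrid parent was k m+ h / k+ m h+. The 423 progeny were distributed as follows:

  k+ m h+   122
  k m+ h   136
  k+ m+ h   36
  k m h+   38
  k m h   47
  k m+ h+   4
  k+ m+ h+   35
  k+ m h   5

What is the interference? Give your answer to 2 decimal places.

0.50

The two rarest classes, k m+ h+ and k+ m h, are the double crossovers. Comparing them with the parentals, only the h allele has switched, so h is the middle locus and the order is m – h – k.
m–h: (82 + 9)/423 = 0.2151; h–k: (74 + 9)/423 = 0.1962.
Expected DCO frequency = 0.2151 × 0.1962 ≈ 0.04220; observed = 9/423 ≈ 0.02128.
Coefficient of coincidence = 0.02128/0.04220 ≈ 0.50; interference = 1 − 0.50 = 0.50.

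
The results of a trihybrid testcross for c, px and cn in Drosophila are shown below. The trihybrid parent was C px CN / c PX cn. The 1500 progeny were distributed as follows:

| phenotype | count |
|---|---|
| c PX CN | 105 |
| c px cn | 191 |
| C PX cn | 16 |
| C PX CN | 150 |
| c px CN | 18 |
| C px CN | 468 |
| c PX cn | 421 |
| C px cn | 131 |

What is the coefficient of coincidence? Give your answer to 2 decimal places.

The two rarest classes, c px CN and C PX cn, are the double crossovers. Comparing them with the parentals, only the c allele has switched, so c is the middle locus and the order is px – c – cn.
px–c: (341 + 34)/1500 = 0.2500; c–cn: (236 + 34)/1500 = 0.1800.
Expected DCO frequency = 0.2500 × 0.1800 ≈ 0.04500; observed = 34/1500 ≈ 0.02267.
Coefficient of coincidence = 0.02267/0.04500 ≈ 0.50.

0.50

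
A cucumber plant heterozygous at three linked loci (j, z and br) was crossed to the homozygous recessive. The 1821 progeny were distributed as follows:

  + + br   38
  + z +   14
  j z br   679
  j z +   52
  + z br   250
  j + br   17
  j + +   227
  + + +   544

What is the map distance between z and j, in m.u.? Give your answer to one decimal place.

27.9 m.u.

The two most frequent reciprocal classes, j z br and + + +, are the parental types, so the F1 was j z br / + + +.
The two rarest classes, j + br and + z +, are the double crossovers. Comparing them with the parentals, only the z allele has switched, so z is the middle locus and the order is br – z – j.
Crossovers in the z–j interval produce the single-crossover classes + z br and j + + (250 + 227 = 477) plus the double crossovers (31).
RF(z–j) = (477 + 31) / 1821 = 508/1821 = 0.2790 → 27.9 m.u.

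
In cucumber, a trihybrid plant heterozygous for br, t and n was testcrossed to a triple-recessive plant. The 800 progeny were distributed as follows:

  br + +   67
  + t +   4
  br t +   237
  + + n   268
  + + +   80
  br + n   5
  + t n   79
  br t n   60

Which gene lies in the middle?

br

The two most frequent reciprocal classes, br t + and + + n, are the parental types, so the F1 was br t + / + + n.
The two rarest classes, + t + and br + n, are the double crossovers. Comparing them with the parentals, only the br allele has switched, so br is the middle locus and the order is t – br – n.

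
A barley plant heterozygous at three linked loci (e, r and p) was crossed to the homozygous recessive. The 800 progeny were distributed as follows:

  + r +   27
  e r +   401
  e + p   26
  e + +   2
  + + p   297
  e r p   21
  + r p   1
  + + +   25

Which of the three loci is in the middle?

r

The two most frequent reciprocal classes, + + p and e r +, are the parental types, so the F1 was + + p / e r +.
The two rarest classes, + r p and e + +, are the double crossovers. Comparing them with the parentals, only the r allele has switched, so r is the middle locus and the order is e – r – p.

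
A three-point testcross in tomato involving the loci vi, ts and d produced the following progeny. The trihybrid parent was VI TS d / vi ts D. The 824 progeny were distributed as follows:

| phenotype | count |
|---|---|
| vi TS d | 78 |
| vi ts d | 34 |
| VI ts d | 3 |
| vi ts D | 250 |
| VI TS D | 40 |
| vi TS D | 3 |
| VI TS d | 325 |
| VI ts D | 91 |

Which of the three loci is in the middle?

The two rarest classes, VI ts d and vi TS D, are the double crossovers. Comparing them with the parentals, only the ts allele has switched, so ts is the middle locus and the order is d – ts – vi.

ts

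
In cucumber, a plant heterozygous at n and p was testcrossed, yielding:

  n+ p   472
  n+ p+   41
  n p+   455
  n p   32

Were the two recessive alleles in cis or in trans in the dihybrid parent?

The two most frequent classes are n+ p (472) and n p+ (455); these are the parental (non-recombinant) types.
So the F1 carried n+ p on one chromosome and n p+ on the other — the recessive alleles are on opposite chromosomes (trans / repulsion).

trans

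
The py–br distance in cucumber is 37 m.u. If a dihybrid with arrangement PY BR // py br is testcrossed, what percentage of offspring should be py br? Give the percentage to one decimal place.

A map distance of 37 m.u. corresponds to a recombination frequency of 0.370.
The F1 is PY BR / py br, so py br is a parental gamete class with expected frequency (1 − r)/2 = 0.630/2 = 0.3150.
That is 0.3150 = 31.5% of the progeny.

31.5%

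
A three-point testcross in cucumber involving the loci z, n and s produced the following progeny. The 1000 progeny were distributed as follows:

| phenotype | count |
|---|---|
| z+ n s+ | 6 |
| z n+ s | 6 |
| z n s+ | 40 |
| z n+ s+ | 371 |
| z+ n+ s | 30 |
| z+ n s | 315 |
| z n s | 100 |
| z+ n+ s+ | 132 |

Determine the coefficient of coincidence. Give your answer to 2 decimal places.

0.60

The two most frequent reciprocal classes, z n+ s+ and z+ n s, are the parental types, so the F1 was z n+ s+ / z+ n s.
The two rarest classes, z n+ s and z+ n s+, are the double crossovers. Comparing them with the parentals, only the s allele has switched, so s is the middle locus and the order is z – s – n.
z–s: (232 + 12)/1000 = 0.2440; s–n: (70 + 12)/1000 = 0.0820.
Expected DCO frequency = 0.2440 × 0.0820 ≈ 0.02001; observed = 12/1000 ≈ 0.01200.
Coefficient of coincidence = 0.01200/0.02001 ≈ 0.60.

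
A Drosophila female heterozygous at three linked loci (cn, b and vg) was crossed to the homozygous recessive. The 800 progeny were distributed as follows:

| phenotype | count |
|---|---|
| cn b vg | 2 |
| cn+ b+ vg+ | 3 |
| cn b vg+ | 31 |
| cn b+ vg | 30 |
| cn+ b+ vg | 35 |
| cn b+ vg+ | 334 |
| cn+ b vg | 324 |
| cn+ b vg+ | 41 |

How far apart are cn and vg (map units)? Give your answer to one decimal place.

9.5 map units

The two most frequent reciprocal classes, cn+ b vg and cn b+ vg+, are the parental types, so the F1 was cn+ b vg / cn b+ vg+.
The two rarest classes, cn b vg and cn+ b+ vg+, are the double crossovers. Comparing them with the parentals, only the cn allele has switched, so cn is the middle locus and the order is vg – cn – b.
Crossovers in the vg–cn interval produce the single-crossover classes cn+ b vg+ and cn b+ vg (41 + 30 = 71) plus the double crossovers (5).
RF(vg–cn) = (71 + 5) / 800 = 76/800 = 0.0950 → 9.5 map units.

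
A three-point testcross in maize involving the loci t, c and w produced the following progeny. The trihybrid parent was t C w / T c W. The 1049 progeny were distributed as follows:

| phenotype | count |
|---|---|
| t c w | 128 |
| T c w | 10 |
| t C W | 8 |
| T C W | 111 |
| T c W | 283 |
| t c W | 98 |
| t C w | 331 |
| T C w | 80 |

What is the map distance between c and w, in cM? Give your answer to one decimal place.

24.5 cM

The two rarest classes, t C W and T c w, are the double crossovers. Comparing them with the parentals, only the w allele has switched, so w is the middle locus and the order is t – w – c.
Crossovers in the w–c interval produce the single-crossover classes t c w and T C W (128 + 111 = 239) plus the double crossovers (18).
RF(w–c) = (239 + 18) / 1049 = 257/1049 = 0.2450 → 24.5 cM.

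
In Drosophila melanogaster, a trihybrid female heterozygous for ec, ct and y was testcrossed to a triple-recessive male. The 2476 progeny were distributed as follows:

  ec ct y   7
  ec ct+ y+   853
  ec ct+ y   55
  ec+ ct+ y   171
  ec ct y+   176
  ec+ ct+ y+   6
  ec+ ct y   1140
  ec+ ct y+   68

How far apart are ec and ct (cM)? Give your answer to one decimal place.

The two most frequent reciprocal classes, ec ct+ y+ and ec+ ct y, are the parental types, so the F1 was ec ct+ y+ / ec+ ct y.
The two rarest classes, ec+ ct+ y+ and ec ct y, are the double crossovers. Comparing them with the parentals, only the ec allele has switched, so ec is the middle locus and the order is y – ec – ct.
Crossovers in the ec–ct interval produce the single-crossover classes ec ct y+ and ec+ ct+ y (176 + 171 = 347) plus the double crossovers (13).
RF(ec–ct) = (347 + 13) / 2476 = 360/2476 = 0.1454 → 14.5 cM.

14.5 cM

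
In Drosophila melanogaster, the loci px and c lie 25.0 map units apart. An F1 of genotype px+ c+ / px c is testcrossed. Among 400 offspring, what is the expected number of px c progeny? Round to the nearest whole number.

A map distance of 25.0 map units corresponds to a recombination frequency of 0.250.
The F1 is px+ c+ / px c, so px c is a parental gamete class with expected frequency (1 − r)/2 = 0.750/2 = 0.3750.
Expected number = 0.3750 × 400 = 150.00 ≈ 150.

150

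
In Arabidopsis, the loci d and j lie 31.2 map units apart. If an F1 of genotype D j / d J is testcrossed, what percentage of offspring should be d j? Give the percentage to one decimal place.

15.6%

A map distance of 31.2 map units corresponds to a recombination frequency of 0.312.
The F1 is D j / d J, so d j is a recombinant gamete class with expected frequency r/2 = 0.312/2 = 0.1560.
That is 0.1560 = 15.6% of the progeny.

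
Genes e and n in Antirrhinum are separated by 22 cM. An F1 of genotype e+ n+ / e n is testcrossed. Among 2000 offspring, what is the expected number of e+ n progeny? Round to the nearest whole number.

A map distance of 22 cM corresponds to a recombination frequency of 0.220.
The F1 is e+ n+ / e n, so e+ n is a recombinant gamete class with expected frequency r/2 = 0.220/2 = 0.1100.
Expected number = 0.1100 × 2000 = 220.00 ≈ 220.

220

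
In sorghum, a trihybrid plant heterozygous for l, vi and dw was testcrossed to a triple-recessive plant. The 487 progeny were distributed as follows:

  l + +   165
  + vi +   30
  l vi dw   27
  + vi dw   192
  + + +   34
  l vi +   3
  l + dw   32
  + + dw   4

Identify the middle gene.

vi

The two most frequent reciprocal classes, + vi dw and l + +, are the parental types, so the F1 was + vi dw / l + +.
The two rarest classes, + + dw and l vi +, are the double crossovers. Comparing them with the parentals, only the vi allele has switched, so vi is the middle locus and the order is dw – vi – l.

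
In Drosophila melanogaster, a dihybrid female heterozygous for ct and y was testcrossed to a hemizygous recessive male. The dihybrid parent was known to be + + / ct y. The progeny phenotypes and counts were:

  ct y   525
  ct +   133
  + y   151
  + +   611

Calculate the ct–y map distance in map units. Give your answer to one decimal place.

20.0 map units

The recombinant classes are + y and ct +: 151 + 133 = 284.
Recombination frequency = 284/1420 = 0.2000 ≈ 20.0%, i.e. 20.0 map units.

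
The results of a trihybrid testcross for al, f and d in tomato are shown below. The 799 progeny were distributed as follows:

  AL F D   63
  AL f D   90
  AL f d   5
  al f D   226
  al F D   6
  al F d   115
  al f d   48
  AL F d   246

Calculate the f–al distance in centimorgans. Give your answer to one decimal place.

The two most frequent reciprocal classes, al f D and AL F d, are the parental types, so the F1 was al f D / AL F d.
The two rarest classes, al F D and AL f d, are the double crossovers. Comparing them with the parentals, only the f allele has switched, so f is the middle locus and the order is al – f – d.
Crossovers in the al–f interval produce the single-crossover classes AL f D and al F d (90 + 115 = 205) plus the double crossovers (11).
RF(al–f) = (205 + 11) / 799 = 216/799 = 0.2703 → 27.0 centimorgans.

27.0 centimorgans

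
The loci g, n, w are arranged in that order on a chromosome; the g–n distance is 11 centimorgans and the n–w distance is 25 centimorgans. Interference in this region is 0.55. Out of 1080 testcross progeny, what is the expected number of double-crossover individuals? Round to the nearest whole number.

Map distances give recombination frequencies of 0.110 and 0.250 for the two intervals.
With interference 0.55 (so coincidence = 0.45), expected double-crossover frequency = 0.110 × 0.250 × 0.45 = 0.01237.
Expected number = 0.01237 × 1080 = 13.36 ≈ 13.

13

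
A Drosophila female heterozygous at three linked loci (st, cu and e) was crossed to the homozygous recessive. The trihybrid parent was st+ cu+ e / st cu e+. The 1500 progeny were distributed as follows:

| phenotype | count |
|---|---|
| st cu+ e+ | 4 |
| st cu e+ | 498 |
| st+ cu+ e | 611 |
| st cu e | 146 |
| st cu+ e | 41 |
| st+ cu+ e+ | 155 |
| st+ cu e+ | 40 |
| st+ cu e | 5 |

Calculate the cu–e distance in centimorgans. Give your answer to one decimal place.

20.7 centimorgans

The two rarest classes, st+ cu e and st cu+ e+, are the double crossovers. Comparing them with the parentals, only the cu allele has switched, so cu is the middle locus and the order is st – cu – e.
Crossovers in the cu–e interval produce the single-crossover classes st+ cu+ e+ and st cu e (155 + 146 = 301) plus the double crossovers (9).
RF(cu–e) = (301 + 9) / 1500 = 310/1500 = 0.2067 → 20.7 centimorgans.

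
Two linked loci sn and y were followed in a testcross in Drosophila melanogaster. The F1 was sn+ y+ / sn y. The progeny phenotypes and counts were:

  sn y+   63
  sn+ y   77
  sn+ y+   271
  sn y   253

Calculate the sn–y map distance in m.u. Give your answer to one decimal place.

The recombinant classes are sn+ y and sn y+: 77 + 63 = 140.
Recombination frequency = 140/664 = 0.2108 ≈ 21.1%, i.e. 21.1 m.u.

21.1 m.u.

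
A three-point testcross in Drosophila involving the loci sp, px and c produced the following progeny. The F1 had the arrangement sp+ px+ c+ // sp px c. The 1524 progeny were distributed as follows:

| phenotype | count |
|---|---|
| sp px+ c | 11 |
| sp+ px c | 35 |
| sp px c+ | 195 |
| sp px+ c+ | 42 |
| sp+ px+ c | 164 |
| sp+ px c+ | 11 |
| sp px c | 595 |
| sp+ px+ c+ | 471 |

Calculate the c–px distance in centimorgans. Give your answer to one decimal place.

The two rarest classes, sp+ px c+ and sp px+ c, are the double crossovers. Comparing them with the parentals, only the px allele has switched, so px is the middle locus and the order is c – px – sp.
Crossovers in the c–px interval produce the single-crossover classes sp+ px+ c and sp px c+ (164 + 195 = 359) plus the double crossovers (22).
RF(c–px) = (359 + 22) / 1524 = 381/1524 = 0.2500 → 25.0 centimorgans.

25.0 centimorgans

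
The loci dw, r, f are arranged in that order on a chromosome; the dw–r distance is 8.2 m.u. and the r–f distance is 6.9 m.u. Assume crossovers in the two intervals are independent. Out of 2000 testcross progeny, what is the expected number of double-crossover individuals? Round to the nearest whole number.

11

Map distances give recombination frequencies of 0.082 and 0.069 for the two intervals.
With no interference, expected double-crossover frequency = 0.082 × 0.069 = 0.00566.
Expected number = 0.00566 × 2000 = 11.32 ≈ 11.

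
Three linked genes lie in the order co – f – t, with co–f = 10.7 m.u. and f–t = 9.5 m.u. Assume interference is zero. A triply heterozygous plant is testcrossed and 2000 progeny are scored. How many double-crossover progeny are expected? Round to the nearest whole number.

20

Map distances give recombination frequencies of 0.107 and 0.095 for the two intervals.
With no interference, expected double-crossover frequency = 0.107 × 0.095 = 0.01017.
Expected number = 0.01017 × 2000 = 20.33 ≈ 20.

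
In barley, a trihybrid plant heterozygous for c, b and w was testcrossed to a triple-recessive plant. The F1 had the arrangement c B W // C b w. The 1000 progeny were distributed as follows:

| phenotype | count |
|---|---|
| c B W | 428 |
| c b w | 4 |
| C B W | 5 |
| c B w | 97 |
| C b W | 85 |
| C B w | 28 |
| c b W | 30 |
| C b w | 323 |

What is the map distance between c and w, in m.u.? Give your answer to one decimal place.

19.1 m.u.

The two rarest classes, C B W and c b w, are the double crossovers. Comparing them with the parentals, only the c allele has switched, so c is the middle locus and the order is w – c – b.
Crossovers in the w–c interval produce the single-crossover classes c B w and C b W (97 + 85 = 182) plus the double crossovers (9).
RF(w–c) = (182 + 9) / 1000 = 191/1000 = 0.1910 → 19.1 m.u.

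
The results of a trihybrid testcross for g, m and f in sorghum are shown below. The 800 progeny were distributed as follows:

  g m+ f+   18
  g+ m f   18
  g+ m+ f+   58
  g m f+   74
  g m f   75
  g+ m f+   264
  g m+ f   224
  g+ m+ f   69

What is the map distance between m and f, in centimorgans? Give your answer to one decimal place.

The two most frequent reciprocal classes, g m+ f and g+ m f+, are the parental types, so the F1 was g m+ f / g+ m f+.
The two rarest classes, g m+ f+ and g+ m f, are the double crossovers. Comparing them with the parentals, only the f allele has switched, so f is the middle locus and the order is g – f – m.
Crossovers in the f–m interval produce the single-crossover classes g m f and g+ m+ f+ (75 + 58 = 133) plus the double crossovers (36).
RF(f–m) = (133 + 36) / 800 = 169/800 = 0.2112 → 21.1 centimorgans.

21.1 centimorgans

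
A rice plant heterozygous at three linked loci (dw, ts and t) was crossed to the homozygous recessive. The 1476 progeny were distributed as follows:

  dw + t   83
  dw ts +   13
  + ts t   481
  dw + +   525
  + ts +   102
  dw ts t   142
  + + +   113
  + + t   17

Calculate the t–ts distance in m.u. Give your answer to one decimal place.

14.6 m.u.

The two most frequent reciprocal classes, dw + + and + ts t, are the parental types, so the F1 was dw + + / + ts t.
The two rarest classes, dw ts + and + + t, are the double crossovers. Comparing them with the parentals, only the ts allele has switched, so ts is the middle locus and the order is t – ts – dw.
Crossovers in the t–ts interval produce the single-crossover classes dw + t and + ts + (83 + 102 = 185) plus the double crossovers (30).
RF(t–ts) = (185 + 30) / 1476 = 215/1476 = 0.1457 → 14.6 m.u.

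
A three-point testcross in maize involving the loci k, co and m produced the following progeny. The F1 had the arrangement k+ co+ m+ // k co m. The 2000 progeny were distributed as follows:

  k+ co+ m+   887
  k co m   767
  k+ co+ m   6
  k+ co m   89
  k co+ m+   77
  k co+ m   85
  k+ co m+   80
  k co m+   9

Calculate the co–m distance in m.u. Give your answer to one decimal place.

9.0 m.u.

The two rarest classes, k+ co+ m and k co m+, are the double crossovers. Comparing them with the parentals, only the m allele has switched, so m is the middle locus and the order is co – m – k.
Crossovers in the co–m interval produce the single-crossover classes k+ co m+ and k co+ m (80 + 85 = 165) plus the double crossovers (15).
RF(co–m) = (165 + 15) / 2000 = 180/2000 = 0.0900 → 9.0 m.u.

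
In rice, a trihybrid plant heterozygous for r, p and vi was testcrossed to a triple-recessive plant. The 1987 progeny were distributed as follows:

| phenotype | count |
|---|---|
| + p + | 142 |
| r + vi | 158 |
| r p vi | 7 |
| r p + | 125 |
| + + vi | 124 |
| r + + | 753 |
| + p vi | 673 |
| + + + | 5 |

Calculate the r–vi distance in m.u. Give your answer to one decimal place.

The two most frequent reciprocal classes, r + + and + p vi, are the parental types, so the F1 was r + + / + p vi.
The two rarest classes, + + + and r p vi, are the double crossovers. Comparing them with the parentals, only the r allele has switched, so r is the middle locus and the order is p – r – vi.
Crossovers in the r–vi interval produce the single-crossover classes r + vi and + p + (158 + 142 = 300) plus the double crossovers (12).
RF(r–vi) = (300 + 12) / 1987 = 312/1987 = 0.1570 → 15.7 m.u.

15.7 m.u.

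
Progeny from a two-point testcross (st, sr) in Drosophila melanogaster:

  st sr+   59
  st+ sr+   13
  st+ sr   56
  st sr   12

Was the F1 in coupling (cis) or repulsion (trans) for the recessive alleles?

The two most frequent classes are st+ sr (56) and st sr+ (59); these are the parental (non-recombinant) types.
So the F1 carried st+ sr on one chromosome and st sr+ on the other — the recessive alleles are on opposite chromosomes (trans / repulsion).

trans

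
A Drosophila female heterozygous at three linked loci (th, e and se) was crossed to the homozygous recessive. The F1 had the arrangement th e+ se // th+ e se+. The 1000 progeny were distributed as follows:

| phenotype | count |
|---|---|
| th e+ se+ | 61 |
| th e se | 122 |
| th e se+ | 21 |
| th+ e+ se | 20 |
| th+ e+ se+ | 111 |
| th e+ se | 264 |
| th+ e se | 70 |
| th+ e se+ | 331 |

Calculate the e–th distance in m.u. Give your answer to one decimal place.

27.4 m.u.

The two rarest classes, th+ e+ se and th e se+, are the double crossovers. Comparing them with the parentals, only the th allele has switched, so th is the middle locus and the order is e – th – se.
Crossovers in the e–th interval produce the single-crossover classes th e se and th+ e+ se+ (122 + 111 = 233) plus the double crossovers (41).
RF(e–th) = (233 + 41) / 1000 = 274/1000 = 0.2740 → 27.4 m.u.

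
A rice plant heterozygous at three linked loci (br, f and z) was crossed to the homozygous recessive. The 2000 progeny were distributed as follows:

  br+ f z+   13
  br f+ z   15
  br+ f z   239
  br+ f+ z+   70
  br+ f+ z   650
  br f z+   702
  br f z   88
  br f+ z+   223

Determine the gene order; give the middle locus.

br

The two most frequent reciprocal classes, br+ f+ z and br f z+, are the parental types, so the F1 was br+ f+ z / br f z+.
The two rarest classes, br f+ z and br+ f z+, are the double crossovers. Comparing them with the parentals, only the br allele has switched, so br is the middle locus and the order is f – br – z.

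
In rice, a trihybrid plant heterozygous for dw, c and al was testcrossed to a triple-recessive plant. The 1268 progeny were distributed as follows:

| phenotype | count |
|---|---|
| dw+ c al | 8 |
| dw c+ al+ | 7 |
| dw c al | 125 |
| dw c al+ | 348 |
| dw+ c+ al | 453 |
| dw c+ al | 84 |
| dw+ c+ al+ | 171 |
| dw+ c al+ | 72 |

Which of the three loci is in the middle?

The two most frequent reciprocal classes, dw c al+ and dw+ c+ al, are the parental types, so the F1 was dw c al+ / dw+ c+ al.
The two rarest classes, dw c+ al+ and dw+ c al, are the double crossovers. Comparing them with the parentals, only the c allele has switched, so c is the middle locus and the order is al – c – dw.

c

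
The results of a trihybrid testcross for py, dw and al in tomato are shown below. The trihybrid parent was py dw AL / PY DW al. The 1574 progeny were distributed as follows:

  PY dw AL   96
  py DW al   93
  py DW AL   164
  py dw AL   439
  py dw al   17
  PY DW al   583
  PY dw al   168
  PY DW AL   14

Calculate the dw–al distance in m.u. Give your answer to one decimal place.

23.1 m.u.

The two rarest classes, py dw al and PY DW AL, are the double crossovers. Comparing them with the parentals, only the al allele has switched, so al is the middle locus and the order is py – al – dw.
Crossovers in the al–dw interval produce the single-crossover classes py DW AL and PY dw al (164 + 168 = 332) plus the double crossovers (31).
RF(al–dw) = (332 + 31) / 1574 = 363/1574 = 0.2306 → 23.1 m.u.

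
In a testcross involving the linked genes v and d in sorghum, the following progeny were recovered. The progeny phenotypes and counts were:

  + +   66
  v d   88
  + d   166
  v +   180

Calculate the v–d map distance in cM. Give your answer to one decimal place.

The two most frequent classes, + d (166) and v + (180), are the parental types, so the F1 was + d / v +.
The recombinant classes are + + and v d: 66 + 88 = 154.
Recombination frequency = 154/500 = 0.3080 ≈ 30.8%, i.e. 30.8 cM.

30.8 cM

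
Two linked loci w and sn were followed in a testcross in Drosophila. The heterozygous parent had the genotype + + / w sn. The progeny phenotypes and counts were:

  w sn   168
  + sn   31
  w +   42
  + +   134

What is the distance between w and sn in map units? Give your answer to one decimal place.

19.5 map units

The recombinant classes are + sn and w +: 31 + 42 = 73.
Recombination frequency = 73/375 = 0.1947 ≈ 19.5%, i.e. 19.5 map units.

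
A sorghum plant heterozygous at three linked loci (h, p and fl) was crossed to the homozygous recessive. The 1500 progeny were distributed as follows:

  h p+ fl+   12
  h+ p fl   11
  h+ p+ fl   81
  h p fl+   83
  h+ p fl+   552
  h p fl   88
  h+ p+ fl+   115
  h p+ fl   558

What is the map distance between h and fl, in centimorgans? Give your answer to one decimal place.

12.5 centimorgans

The two most frequent reciprocal classes, h p+ fl and h+ p fl+, are the parental types, so the F1 was h p+ fl / h+ p fl+.
The two rarest classes, h p+ fl+ and h+ p fl, are the double crossovers. Comparing them with the parentals, only the fl allele has switched, so fl is the middle locus and the order is h – fl – p.
Crossovers in the h–fl interval produce the single-crossover classes h+ p+ fl and h p fl+ (81 + 83 = 164) plus the double crossovers (23).
RF(h–fl) = (164 + 23) / 1500 = 187/1500 = 0.1247 → 12.5 centimorgans.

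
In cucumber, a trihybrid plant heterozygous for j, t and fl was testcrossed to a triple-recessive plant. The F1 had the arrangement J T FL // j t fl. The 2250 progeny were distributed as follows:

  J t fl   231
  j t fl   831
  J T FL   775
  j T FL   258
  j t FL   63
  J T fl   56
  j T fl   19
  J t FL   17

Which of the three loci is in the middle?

The two rarest classes, J t FL and j T fl, are the double crossovers. Comparing them with the parentals, only the t allele has switched, so t is the middle locus and the order is fl – t – j.

t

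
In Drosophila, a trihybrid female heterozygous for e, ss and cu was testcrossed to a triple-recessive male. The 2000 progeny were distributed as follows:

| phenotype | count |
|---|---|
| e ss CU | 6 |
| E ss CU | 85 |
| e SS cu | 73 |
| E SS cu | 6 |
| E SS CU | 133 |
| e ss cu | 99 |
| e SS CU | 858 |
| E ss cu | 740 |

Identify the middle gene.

ss

The two most frequent reciprocal classes, e SS CU and E ss cu, are the parental types, so the F1 was e SS CU / E ss cu.
The two rarest classes, e ss CU and E SS cu, are the double crossovers. Comparing them with the parentals, only the ss allele has switched, so ss is the middle locus and the order is cu – ss – e.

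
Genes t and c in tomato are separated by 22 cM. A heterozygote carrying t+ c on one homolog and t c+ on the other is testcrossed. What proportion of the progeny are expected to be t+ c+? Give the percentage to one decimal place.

A map distance of 22 cM corresponds to a recombination frequency of 0.220.
The F1 is t+ c / t c+, so t+ c+ is a recombinant gamete class with expected frequency r/2 = 0.220/2 = 0.1100.
That is 0.1100 = 11.0% of the progeny.

11.0%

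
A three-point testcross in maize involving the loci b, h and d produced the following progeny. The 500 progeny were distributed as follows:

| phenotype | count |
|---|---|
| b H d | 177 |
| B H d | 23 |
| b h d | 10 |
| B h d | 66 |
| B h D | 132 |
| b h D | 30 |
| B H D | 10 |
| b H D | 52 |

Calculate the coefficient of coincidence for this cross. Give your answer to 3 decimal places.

The two most frequent reciprocal classes, b H d and B h D, are the parental types, so the F1 was b H d / B h D.
The two rarest classes, b h d and B H D, are the double crossovers. Comparing them with the parentals, only the h allele has switched, so h is the middle locus and the order is d – h – b.
d–h: (118 + 20)/500 = 0.2760; h–b: (53 + 20)/500 = 0.1460.
Expected DCO frequency = 0.2760 × 0.1460 ≈ 0.04030; observed = 20/500 ≈ 0.04000.
Coefficient of coincidence = 0.04000/0.04030 ≈ 0.993.

0.993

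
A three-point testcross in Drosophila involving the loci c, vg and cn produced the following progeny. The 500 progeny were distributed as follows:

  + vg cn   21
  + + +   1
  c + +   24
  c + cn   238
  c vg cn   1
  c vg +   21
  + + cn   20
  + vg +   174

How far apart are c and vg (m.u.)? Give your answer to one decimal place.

8.6 m.u.

The two most frequent reciprocal classes, c + cn and + vg +, are the parental types, so the F1 was c + cn / + vg +.
The two rarest classes, c vg cn and + + +, are the double crossovers. Comparing them with the parentals, only the vg allele has switched, so vg is the middle locus and the order is cn – vg – c.
Crossovers in the vg–c interval produce the single-crossover classes + + cn and c vg + (20 + 21 = 41) plus the double crossovers (2).
RF(vg–c) = (41 + 2) / 500 = 43/500 = 0.0860 → 8.6 m.u.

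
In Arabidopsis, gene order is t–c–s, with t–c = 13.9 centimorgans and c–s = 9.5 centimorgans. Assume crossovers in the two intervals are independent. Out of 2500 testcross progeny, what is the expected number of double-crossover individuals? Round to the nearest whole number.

Map distances give recombination frequencies of 0.139 and 0.095 for the two intervals.
With no interference, expected double-crossover frequency = 0.139 × 0.095 = 0.01321.
Expected number = 0.01321 × 2500 = 33.01 ≈ 33.

33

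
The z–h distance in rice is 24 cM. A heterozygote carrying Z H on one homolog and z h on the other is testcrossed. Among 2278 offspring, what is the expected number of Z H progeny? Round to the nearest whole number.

866

A map distance of 24 cM corresponds to a recombination frequency of 0.240.
The F1 is Z H / z h, so Z H is a parental gamete class with expected frequency (1 − r)/2 = 0.760/2 = 0.3800.
Expected number = 0.3800 × 2278 = 865.64 ≈ 866.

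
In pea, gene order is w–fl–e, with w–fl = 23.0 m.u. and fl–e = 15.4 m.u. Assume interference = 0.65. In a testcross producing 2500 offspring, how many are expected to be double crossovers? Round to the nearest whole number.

31

Map distances give recombination frequencies of 0.230 and 0.154 for the two intervals.
With interference 0.65 (so coincidence = 0.35), expected double-crossover frequency = 0.230 × 0.154 × 0.35 = 0.01240.
Expected number = 0.01240 × 2500 = 30.99 ≈ 31.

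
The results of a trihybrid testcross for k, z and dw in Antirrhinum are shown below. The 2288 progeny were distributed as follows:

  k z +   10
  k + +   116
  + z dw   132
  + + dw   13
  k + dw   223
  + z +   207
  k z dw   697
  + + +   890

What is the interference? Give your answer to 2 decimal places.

0.57

The two most frequent reciprocal classes, k z dw and + + +, are the parental types, so the F1 was k z dw / + + +.
The two rarest classes, k z + and + + dw, are the double crossovers. Comparing them with the parentals, only the dw allele has switched, so dw is the middle locus and the order is z – dw – k.
z–dw: (430 + 23)/2288 = 0.1980; dw–k: (248 + 23)/2288 = 0.1184.
Expected DCO frequency = 0.1980 × 0.1184 ≈ 0.02344; observed = 23/2288 ≈ 0.01005.
Coefficient of coincidence = 0.01005/0.02344 ≈ 0.43; interference = 1 − 0.43 = 0.57.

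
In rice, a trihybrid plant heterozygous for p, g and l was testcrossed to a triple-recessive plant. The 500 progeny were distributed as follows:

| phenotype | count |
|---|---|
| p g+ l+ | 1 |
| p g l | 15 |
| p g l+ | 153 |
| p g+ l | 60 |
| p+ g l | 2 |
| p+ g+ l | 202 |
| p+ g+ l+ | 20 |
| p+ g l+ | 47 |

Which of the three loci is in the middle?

g

The two most frequent reciprocal classes, p+ g+ l and p g l+, are the parental types, so the F1 was p+ g+ l / p g l+.
The two rarest classes, p+ g l and p g+ l+, are the double crossovers. Comparing them with the parentals, only the g allele has switched, so g is the middle locus and the order is p – g – l.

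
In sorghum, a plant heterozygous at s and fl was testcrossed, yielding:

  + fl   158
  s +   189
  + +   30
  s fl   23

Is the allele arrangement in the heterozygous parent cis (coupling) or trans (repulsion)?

trans

The two most frequent classes are + fl (158) and s + (189); these are the parental (non-recombinant) types.
So the F1 carried + fl on one chromosome and s + on the other — the recessive alleles are on opposite chromosomes (trans / repulsion).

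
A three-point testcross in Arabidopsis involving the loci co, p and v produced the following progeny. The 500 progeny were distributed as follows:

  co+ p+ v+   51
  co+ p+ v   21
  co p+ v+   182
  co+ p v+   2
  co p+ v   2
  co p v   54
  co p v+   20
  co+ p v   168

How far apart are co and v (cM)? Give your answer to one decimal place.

21.8 cM

The two most frequent reciprocal classes, co+ p v and co p+ v+, are the parental types, so the F1 was co+ p v / co p+ v+.
The two rarest classes, co+ p v+ and co p+ v, are the double crossovers. Comparing them with the parentals, only the v allele has switched, so v is the middle locus and the order is co – v – p.
Crossovers in the co–v interval produce the single-crossover classes co p v and co+ p+ v+ (54 + 51 = 105) plus the double crossovers (4).
RF(co–v) = (105 + 4) / 500 = 109/500 = 0.2180 → 21.8 cM.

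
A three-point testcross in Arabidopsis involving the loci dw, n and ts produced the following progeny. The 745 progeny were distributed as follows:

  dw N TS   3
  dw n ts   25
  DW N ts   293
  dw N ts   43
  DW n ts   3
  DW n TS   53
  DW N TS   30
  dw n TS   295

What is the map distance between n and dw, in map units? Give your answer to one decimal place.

The two most frequent reciprocal classes, DW N ts and dw n TS, are the parental types, so the F1 was DW N ts / dw n TS.
The two rarest classes, DW n ts and dw N TS, are the double crossovers. Comparing them with the parentals, only the n allele has switched, so n is the middle locus and the order is ts – n – dw.
Crossovers in the n–dw interval produce the single-crossover classes dw N ts and DW n TS (43 + 53 = 96) plus the double crossovers (6).
RF(n–dw) = (96 + 6) / 745 = 102/745 = 0.1369 → 13.7 map units.

13.7 map units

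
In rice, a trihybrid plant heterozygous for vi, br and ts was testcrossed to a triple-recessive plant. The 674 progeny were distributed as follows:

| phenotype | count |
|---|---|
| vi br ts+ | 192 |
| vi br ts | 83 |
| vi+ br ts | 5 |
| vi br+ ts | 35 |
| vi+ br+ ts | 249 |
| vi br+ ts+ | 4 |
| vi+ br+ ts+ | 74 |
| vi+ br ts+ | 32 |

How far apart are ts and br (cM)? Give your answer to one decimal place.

24.6 cM

The two most frequent reciprocal classes, vi+ br+ ts and vi br ts+, are the parental types, so the F1 was vi+ br+ ts / vi br ts+.
The two rarest classes, vi+ br ts and vi br+ ts+, are the double crossovers. Comparing them with the parentals, only the br allele has switched, so br is the middle locus and the order is ts – br – vi.
Crossovers in the ts–br interval produce the single-crossover classes vi+ br+ ts+ and vi br ts (74 + 83 = 157) plus the double crossovers (9).
RF(ts–br) = (157 + 9) / 674 = 166/674 = 0.2463 → 24.6 cM.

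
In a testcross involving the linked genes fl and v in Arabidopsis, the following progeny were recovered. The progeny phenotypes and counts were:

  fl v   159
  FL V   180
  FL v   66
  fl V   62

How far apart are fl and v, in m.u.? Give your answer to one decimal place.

The two most frequent classes, FL V (180) and fl v (159), are the parental types, so the F1 was FL V / fl v.
The recombinant classes are FL v and fl V: 66 + 62 = 128.
Recombination frequency = 128/467 = 0.2741 ≈ 27.4%, i.e. 27.4 m.u.

27.4 m.u.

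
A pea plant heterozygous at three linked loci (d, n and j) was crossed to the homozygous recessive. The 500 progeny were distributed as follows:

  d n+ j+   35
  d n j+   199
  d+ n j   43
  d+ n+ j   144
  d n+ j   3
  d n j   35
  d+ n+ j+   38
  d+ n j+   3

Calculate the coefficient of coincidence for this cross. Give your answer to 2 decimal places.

The two most frequent reciprocal classes, d n j+ and d+ n+ j, are the parental types, so the F1 was d n j+ / d+ n+ j.
The two rarest classes, d+ n j+ and d n+ j, are the double crossovers. Comparing them with the parentals, only the d allele has switched, so d is the middle locus and the order is n – d – j.
n–d: (78 + 6)/500 = 0.1680; d–j: (73 + 6)/500 = 0.1580.
Expected DCO frequency = 0.1680 × 0.1580 ≈ 0.02654; observed = 6/500 ≈ 0.01200.
Coefficient of coincidence = 0.01200/0.02654 ≈ 0.45.

0.45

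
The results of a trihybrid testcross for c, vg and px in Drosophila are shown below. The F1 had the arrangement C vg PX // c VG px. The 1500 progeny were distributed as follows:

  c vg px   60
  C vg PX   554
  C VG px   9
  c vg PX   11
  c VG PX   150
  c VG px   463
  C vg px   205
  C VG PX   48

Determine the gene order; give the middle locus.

c

The two rarest classes, c vg PX and C VG px, are the double crossovers. Comparing them with the parentals, only the c allele has switched, so c is the middle locus and the order is vg – c – px.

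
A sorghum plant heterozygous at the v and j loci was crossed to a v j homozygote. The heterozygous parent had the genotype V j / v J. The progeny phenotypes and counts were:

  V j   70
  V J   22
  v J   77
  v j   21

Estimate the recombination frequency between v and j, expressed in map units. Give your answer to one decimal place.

The recombinant classes are V J and v j: 22 + 21 = 43.
Recombination frequency = 43/190 = 0.2263 ≈ 22.6%, i.e. 22.6 map units.

22.6 map units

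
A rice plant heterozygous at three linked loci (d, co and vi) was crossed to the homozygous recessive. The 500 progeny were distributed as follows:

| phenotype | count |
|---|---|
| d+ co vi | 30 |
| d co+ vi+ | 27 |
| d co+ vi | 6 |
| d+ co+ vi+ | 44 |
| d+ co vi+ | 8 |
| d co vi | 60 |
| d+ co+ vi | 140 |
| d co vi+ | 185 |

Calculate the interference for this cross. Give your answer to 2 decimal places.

The two most frequent reciprocal classes, d+ co+ vi and d co vi+, are the parental types, so the F1 was d+ co+ vi / d co vi+.
The two rarest classes, d co+ vi and d+ co vi+, are the double crossovers. Comparing them with the parentals, only the d allele has switched, so d is the middle locus and the order is co – d – vi.
co–d: (57 + 14)/500 = 0.1420; d–vi: (104 + 14)/500 = 0.2360.
Expected DCO frequency = 0.1420 × 0.2360 ≈ 0.03351; observed = 14/500 ≈ 0.02800.
Coefficient of coincidence = 0.02800/0.03351 ≈ 0.84; interference = 1 − 0.84 = 0.16.

0.16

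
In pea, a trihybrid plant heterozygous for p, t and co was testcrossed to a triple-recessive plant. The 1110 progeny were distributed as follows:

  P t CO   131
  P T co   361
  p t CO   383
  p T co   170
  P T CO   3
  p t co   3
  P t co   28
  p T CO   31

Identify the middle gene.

The two most frequent reciprocal classes, p t CO and P T co, are the parental types, so the F1 was p t CO / P T co.
The two rarest classes, p t co and P T CO, are the double crossovers. Comparing them with the parentals, only the co allele has switched, so co is the middle locus and the order is p – co – t.

co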